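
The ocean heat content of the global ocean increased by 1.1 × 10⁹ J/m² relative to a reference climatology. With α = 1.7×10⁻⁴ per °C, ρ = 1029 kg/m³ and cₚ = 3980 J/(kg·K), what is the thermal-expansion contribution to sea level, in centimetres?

Δh = αQ/(ρcₚ) = 1.7×10⁻⁴ × 1.1×10⁹ / (1029 × 3980) ≈ 0.045661 m

4.57 cm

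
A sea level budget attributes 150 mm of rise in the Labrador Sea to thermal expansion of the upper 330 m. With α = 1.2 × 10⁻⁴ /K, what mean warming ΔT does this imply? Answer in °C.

ΔT = Δh/(αH) = 0.15 / (1.2×10⁻⁴ × 330) ≈ 3.788 °C

3.79 °C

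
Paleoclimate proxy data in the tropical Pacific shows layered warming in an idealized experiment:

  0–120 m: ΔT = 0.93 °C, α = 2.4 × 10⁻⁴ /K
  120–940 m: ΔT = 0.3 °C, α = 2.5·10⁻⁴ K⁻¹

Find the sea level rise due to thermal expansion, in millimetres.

about 88.3 mm

0–120 m: 120 × 2.4×10⁻⁴ × 0.93 = 0.026784 m
820 × 2.5×10⁻⁴ × 0.3 = 0.06150 m
Δh = 0.026784 + 0.06150 = 0.088284 m ≈ 88.3 mm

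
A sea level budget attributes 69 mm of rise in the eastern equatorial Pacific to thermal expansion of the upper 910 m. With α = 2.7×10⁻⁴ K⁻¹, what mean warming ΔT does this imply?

ΔT ≈ 0.281 °C

ΔT = Δh/(αH) = 0.069 / (2.7×10⁻⁴ × 910) ≈ 0.2808 °C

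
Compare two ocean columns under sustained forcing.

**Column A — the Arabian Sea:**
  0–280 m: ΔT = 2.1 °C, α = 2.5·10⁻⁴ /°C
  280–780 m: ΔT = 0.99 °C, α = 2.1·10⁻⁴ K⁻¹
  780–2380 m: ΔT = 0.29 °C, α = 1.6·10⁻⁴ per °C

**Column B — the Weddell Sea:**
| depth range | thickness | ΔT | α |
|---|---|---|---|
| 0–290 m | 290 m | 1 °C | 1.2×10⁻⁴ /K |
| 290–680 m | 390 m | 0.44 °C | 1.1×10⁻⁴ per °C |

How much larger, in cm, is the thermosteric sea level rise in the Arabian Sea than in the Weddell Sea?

A 0–280 m: 2.5×10⁻⁴ × 280 × 2.1 = 0.14700 m
A 0.99 × 500 × 2.1×10⁻⁴ = 0.10395 m
A 1.6×10⁻⁴ × 0.29 × 1600 = 0.07424 m
A total: 0.32519 m
B Layer 1: 1.2×10⁻⁴ × 290 × 1 = 0.03480 m
B 390 × 0.44 × 1.1×10⁻⁴ = 0.018876 m
B total: 0.053676 m
Difference: 0.32519 − 0.053676 = 0.271514 m

27 cm larger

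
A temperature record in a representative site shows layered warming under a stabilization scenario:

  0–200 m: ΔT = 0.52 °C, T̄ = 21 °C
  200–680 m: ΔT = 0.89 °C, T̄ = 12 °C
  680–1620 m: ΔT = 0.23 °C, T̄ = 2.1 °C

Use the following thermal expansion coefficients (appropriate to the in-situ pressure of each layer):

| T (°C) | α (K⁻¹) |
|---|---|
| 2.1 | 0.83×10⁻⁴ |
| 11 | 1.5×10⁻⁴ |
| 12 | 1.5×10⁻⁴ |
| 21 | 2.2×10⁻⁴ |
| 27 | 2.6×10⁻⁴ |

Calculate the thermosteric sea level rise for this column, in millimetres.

Layer 1 at 21 °C → α = 2.2×10⁻⁴ K⁻¹
Layer 2 at 12 °C → α = 1.5×10⁻⁴ K⁻¹
Layer 3 at 2.1 °C → α = 0.83×10⁻⁴ K⁻¹
Layer 1: 2.2×10⁻⁴ × 200 × 0.52 = 0.02288 m
0.89 × 480 × 1.5×10⁻⁴ = 0.06408 m
680–1620 m: 0.83×10⁻⁴ × 940 × 0.23 = 0.0179446 m
Δh = 0.02288 + 0.06408 + 0.0179446 = 0.1049046 m ≈ 105 mm

105 mm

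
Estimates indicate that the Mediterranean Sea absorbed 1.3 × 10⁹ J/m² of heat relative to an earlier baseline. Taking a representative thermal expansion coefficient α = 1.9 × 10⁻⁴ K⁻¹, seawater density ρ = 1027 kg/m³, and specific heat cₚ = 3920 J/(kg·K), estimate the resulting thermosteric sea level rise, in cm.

Δh = 6.14 cm

Δh = αQ/(ρcₚ) = 1.9×10⁻⁴ × 1.3×10⁹ / (1027 × 3920) ≈ 0.061354 m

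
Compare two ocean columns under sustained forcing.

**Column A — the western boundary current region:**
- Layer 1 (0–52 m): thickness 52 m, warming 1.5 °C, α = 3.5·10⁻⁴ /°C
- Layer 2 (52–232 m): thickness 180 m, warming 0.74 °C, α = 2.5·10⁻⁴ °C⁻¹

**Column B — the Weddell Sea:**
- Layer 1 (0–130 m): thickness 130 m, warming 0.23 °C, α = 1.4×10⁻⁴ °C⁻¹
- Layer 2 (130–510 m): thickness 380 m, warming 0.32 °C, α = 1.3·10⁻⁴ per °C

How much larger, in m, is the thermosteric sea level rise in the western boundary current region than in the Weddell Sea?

A 1.5 × 52 × 3.5×10⁻⁴ = 0.02730 m
A 52–232 m: 2.5×10⁻⁴ × 0.74 × 180 = 0.03330 m
A total: 0.06060 m
B Layer 1: 1.4×10⁻⁴ × 130 × 0.23 = 0.004186 m
B 130–510 m: 1.3×10⁻⁴ × 0.32 × 380 = 0.015808 m
B total: 0.019994 m
Difference: 0.06060 − 0.019994 = 0.040606 m

0.0406 m larger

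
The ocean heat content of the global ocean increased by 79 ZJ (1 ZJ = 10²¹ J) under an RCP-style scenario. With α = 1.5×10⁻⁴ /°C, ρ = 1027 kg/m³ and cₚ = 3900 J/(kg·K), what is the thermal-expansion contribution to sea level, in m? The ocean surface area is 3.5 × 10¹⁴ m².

Per unit area: Q = 79×10²¹ / (3.5×10¹⁴) ≈ 2.257×10⁸ J/m²
Δh = αQ/(ρcₚ) = 1.5×10⁻⁴ × 2.257×10⁸ / (1027 × 3900) ≈ 0.0084526 m

Δh = 0.00845 m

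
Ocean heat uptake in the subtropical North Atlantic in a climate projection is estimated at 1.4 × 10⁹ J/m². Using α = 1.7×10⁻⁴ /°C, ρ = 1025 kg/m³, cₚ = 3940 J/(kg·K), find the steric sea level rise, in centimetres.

Δh = αQ/(ρcₚ) = 1.7×10⁻⁴ × 1.4×10⁹ / (1025 × 3940) ≈ 0.058933 m

Δh = 5.89 cm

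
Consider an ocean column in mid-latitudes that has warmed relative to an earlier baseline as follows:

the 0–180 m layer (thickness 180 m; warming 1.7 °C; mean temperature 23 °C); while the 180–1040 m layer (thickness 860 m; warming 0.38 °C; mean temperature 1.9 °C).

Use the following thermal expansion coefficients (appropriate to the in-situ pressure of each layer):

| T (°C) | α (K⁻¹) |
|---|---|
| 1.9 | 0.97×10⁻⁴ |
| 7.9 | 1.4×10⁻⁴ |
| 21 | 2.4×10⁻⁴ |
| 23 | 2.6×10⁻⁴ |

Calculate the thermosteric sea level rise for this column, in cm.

Layer 1 at 23 °C → α = 2.6×10⁻⁴ K⁻¹
Layer 2 at 1.9 °C → α = 0.97×10⁻⁴ K⁻¹
0–180 m: 2.6×10⁻⁴ × 180 × 1.7 = 0.07956 m
180–1040 m: 0.38 × 860 × 0.97×10⁻⁴ = 0.0316996 m
Δh = 0.07956 + 0.0316996 = 0.1112596 m

Δh = 11 cm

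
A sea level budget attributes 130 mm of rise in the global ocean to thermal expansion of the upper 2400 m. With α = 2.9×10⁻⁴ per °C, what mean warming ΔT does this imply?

ΔT = Δh/(αH) = 0.13 / (2.9×10⁻⁴ × 2400) ≈ 0.1868 K

0.19 K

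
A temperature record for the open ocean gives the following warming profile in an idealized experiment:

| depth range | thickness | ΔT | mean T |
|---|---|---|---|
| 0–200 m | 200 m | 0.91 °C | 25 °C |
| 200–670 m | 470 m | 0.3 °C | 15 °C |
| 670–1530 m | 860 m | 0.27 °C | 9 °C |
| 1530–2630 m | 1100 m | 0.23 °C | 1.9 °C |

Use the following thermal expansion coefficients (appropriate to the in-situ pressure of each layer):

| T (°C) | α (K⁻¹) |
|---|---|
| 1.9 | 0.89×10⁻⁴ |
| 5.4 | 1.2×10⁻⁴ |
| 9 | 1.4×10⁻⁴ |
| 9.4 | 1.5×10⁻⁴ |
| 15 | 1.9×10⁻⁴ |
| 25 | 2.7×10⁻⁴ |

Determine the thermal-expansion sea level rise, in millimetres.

Δh ≈ 131 mm

Layer 1 at 25 °C → α = 2.7×10⁻⁴ K⁻¹
Layer 2 at 15 °C → α = 1.9×10⁻⁴ K⁻¹
Layer 3 at 9 °C → α = 1.4×10⁻⁴ K⁻¹
Layer 4 at 1.9 °C → α = 0.89×10⁻⁴ K⁻¹
200 × 2.7×10⁻⁴ × 0.91 = 0.04914 m
200–670 m: 0.3 × 470 × 1.9×10⁻⁴ = 0.02679 m
1.4×10⁻⁴ × 0.27 × 860 = 0.032508 m
0.23 × 0.89×10⁻⁴ × 1100 = 0.022517 m
Δh = 0.04914 + 0.02679 + 0.032508 + 0.022517 = 0.130955 m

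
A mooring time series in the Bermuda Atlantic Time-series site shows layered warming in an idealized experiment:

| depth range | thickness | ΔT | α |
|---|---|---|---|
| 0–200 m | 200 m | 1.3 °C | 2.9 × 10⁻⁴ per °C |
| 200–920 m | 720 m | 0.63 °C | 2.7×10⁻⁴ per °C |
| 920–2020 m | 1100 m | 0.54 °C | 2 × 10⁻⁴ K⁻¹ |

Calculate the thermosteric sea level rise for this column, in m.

0–200 m: 200 × 2.9×10⁻⁴ × 1.3 = 0.07540 m
Layer 2: 0.63 × 2.7×10⁻⁴ × 720 = 0.122472 m
2×10⁻⁴ × 1100 × 0.54 = 0.11880 m
Δh = 0.07540 + 0.122472 + 0.11880 = 0.316672 m

about 0.317 m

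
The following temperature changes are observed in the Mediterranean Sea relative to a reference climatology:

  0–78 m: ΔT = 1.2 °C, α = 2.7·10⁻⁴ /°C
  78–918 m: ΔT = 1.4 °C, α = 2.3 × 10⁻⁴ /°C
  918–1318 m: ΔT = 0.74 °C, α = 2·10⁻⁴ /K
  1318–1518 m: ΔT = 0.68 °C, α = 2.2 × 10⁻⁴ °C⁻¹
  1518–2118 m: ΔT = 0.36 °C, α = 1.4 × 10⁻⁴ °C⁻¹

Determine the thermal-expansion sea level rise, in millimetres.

420 mm of thermosteric rise

Layer 1: 78 × 1.2 × 2.7×10⁻⁴ = 0.025272 m
2.3×10⁻⁴ × 840 × 1.4 = 0.27048 m
400 × 0.74 × 2×10⁻⁴ = 0.05920 m
200 × 2.2×10⁻⁴ × 0.68 = 0.02992 m
Layer 5: 600 × 1.4×10⁻⁴ × 0.36 = 0.03024 m
Δh = 0.025272 + 0.27048 + 0.05920 + 0.02992 + 0.03024 = 0.415112 m ≈ 420 mm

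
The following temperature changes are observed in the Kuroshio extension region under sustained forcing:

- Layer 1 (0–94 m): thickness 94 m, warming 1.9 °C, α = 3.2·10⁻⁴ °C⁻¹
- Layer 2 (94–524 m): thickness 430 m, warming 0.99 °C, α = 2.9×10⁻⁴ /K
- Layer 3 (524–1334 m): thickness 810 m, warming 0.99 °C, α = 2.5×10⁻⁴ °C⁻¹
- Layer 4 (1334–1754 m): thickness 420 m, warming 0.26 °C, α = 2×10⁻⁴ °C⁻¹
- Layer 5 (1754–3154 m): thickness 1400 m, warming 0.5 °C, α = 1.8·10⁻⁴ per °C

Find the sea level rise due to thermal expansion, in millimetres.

Layer 1: 94 × 3.2×10⁻⁴ × 1.9 = 0.057152 m
94–524 m: 2.9×10⁻⁴ × 0.99 × 430 = 0.123453 m
524–1334 m: 2.5×10⁻⁴ × 0.99 × 810 = 0.200475 m
1334–1754 m: 420 × 2×10⁻⁴ × 0.26 = 0.02184 m
1754–3154 m: 1400 × 0.5 × 1.8×10⁻⁴ = 0.12600 m
Δh = 0.057152 + 0.123453 + 0.200475 + 0.02184 + 0.12600 = 0.52892 m ≈ 529 mm

Δh ≈ 529 mm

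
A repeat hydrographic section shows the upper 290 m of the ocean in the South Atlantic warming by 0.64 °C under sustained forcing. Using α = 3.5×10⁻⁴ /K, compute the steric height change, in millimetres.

Δh = αΔT·H = 3.5×10⁻⁴ × 0.64 × 290 = 0.06496 m

Δh = 65 mm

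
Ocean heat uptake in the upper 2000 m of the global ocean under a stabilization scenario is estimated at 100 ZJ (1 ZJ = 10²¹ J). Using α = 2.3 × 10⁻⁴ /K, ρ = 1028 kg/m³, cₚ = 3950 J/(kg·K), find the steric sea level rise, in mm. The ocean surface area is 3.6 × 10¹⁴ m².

16 mm

Per unit area: Q = 100×10²¹ / (3.6×10¹⁴) ≈ 2.778×10⁸ J/m²
Δh = αQ/(ρcₚ) = 2.3×10⁻⁴ × 2.778×10⁸ / (1028 × 3950) ≈ 0.015735 m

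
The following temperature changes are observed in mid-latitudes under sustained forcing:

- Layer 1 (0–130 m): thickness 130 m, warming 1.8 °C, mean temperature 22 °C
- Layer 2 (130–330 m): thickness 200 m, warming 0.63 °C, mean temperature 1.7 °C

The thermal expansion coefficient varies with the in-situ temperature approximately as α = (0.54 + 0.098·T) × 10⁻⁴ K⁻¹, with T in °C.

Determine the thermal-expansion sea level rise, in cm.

7.2 cm

Layer 1: α = (0.54 + 0.098×22)×10⁻⁴ = 2.696×10⁻⁴ K⁻¹
Layer 2: α = (0.54 + 0.098×1.7)×10⁻⁴ = 0.7066×10⁻⁴ K⁻¹
2.696×10⁻⁴ × 1.8 × 130 = 0.0630864 m
Layer 2: 0.7066×10⁻⁴ × 200 × 0.63 = 0.00890316 m
Δh = 0.0630864 + 0.00890316 = 0.07198956 m ≈ 7.2 cm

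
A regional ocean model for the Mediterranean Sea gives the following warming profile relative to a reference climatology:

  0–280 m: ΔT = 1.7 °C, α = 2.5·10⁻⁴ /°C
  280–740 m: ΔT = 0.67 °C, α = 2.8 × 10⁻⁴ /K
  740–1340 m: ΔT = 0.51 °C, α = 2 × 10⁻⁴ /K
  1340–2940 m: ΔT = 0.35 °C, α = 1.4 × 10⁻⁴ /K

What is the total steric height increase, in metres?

about 0.345 m

2.5×10⁻⁴ × 280 × 1.7 = 0.11900 m
280–740 m: 0.67 × 460 × 2.8×10⁻⁴ = 0.086296 m
740–1340 m: 0.51 × 2×10⁻⁴ × 600 = 0.06120 m
1340–2940 m: 0.35 × 1600 × 1.4×10⁻⁴ = 0.07840 m
Δh = 0.11900 + 0.086296 + 0.06120 + 0.07840 = 0.344896 m ≈ 0.345 m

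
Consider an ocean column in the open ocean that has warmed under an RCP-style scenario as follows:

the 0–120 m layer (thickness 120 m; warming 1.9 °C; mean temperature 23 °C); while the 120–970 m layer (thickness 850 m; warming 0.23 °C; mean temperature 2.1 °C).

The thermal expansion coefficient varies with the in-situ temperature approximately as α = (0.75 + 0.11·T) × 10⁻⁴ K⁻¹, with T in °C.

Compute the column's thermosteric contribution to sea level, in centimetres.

Layer 1: α = (0.75 + 0.11×23)×10⁻⁴ = 3.28×10⁻⁴ K⁻¹
Layer 2: α = (0.75 + 0.11×2.1)×10⁻⁴ = 0.981×10⁻⁴ K⁻¹
0–120 m: 120 × 1.9 × 3.28×10⁻⁴ = 0.074784 m
120–970 m: 0.981×10⁻⁴ × 0.23 × 850 = 0.01917855 m
Δh = 0.074784 + 0.01917855 = 0.09396255 m

9.4 cm of thermosteric rise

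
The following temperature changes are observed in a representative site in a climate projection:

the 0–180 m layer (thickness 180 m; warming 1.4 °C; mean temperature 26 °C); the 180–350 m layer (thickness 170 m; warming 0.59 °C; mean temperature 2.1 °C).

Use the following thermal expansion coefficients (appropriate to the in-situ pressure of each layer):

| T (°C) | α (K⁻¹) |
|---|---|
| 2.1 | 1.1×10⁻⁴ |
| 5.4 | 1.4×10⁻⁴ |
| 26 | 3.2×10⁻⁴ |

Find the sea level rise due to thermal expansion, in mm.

Layer 1 at 26 °C → α = 3.2×10⁻⁴ K⁻¹
Layer 2 at 2.1 °C → α = 1.1×10⁻⁴ K⁻¹
0–180 m: 180 × 1.4 × 3.2×10⁻⁴ = 0.08064 m
0.59 × 1.1×10⁻⁴ × 170 = 0.011033 m
Δh = 0.08064 + 0.011033 = 0.091673 m ≈ 92 mm

92 mm of thermosteric rise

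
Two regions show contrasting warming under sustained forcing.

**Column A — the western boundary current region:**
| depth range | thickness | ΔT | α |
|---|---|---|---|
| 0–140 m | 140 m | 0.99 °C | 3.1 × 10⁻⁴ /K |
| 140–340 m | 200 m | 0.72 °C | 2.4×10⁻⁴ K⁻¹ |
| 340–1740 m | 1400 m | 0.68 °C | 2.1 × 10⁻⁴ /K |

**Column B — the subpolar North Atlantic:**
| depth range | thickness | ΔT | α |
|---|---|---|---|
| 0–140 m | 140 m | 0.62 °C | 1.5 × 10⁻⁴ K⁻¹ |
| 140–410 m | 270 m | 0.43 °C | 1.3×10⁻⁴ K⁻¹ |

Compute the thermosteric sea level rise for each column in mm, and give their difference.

A: 280 mm; B: 28 mm; difference 250 mm

A Layer 1: 140 × 3.1×10⁻⁴ × 0.99 = 0.042966 m
A Layer 2: 200 × 2.4×10⁻⁴ × 0.72 = 0.03456 m
A 340–1740 m: 0.68 × 1400 × 2.1×10⁻⁴ = 0.19992 m
A total: 0.277446 m
B Layer 1: 1.5×10⁻⁴ × 0.62 × 140 = 0.01302 m
B Layer 2: 1.3×10⁻⁴ × 270 × 0.43 = 0.015093 m
B total: 0.028113 m
Difference: 0.277446 − 0.028113 = 0.249333 m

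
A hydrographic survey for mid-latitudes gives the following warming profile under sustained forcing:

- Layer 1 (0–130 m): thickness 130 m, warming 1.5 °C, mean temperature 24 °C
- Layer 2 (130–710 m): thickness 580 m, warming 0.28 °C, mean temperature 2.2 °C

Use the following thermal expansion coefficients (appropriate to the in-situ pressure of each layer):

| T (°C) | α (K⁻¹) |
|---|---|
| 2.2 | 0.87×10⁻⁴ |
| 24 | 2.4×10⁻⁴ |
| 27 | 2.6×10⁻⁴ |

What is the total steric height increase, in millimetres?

61 mm of thermosteric rise

Layer 1 at 24 °C → α = 2.4×10⁻⁴ K⁻¹
Layer 2 at 2.2 °C → α = 0.87×10⁻⁴ K⁻¹
0–130 m: 2.4×10⁻⁴ × 1.5 × 130 = 0.04680 m
Layer 2: 0.87×10⁻⁴ × 0.28 × 580 = 0.0141288 m
Δh = 0.04680 + 0.0141288 = 0.0609288 m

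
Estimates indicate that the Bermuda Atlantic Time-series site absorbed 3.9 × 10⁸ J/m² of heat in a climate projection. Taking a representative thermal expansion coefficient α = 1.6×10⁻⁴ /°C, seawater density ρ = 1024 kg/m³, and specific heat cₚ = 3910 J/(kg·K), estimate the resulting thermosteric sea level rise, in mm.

Δh ≈ 15.6 mm

Δh = αQ/(ρcₚ) = 1.6×10⁻⁴ × 3.9×10⁸ / (1024 × 3910) ≈ 0.015585 m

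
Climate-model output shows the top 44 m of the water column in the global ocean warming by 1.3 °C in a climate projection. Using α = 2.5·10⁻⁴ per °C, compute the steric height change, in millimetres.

Δh = αΔT·H = 2.5×10⁻⁴ × 1.3 × 44 = 0.01430 m

Δh ≈ 14 mm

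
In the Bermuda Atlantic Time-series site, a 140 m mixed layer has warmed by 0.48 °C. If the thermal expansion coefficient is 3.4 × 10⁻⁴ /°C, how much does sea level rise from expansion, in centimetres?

Δh = αΔT·H = 3.4×10⁻⁴ × 0.48 × 140 = 0.022848 m

about 2.28 cm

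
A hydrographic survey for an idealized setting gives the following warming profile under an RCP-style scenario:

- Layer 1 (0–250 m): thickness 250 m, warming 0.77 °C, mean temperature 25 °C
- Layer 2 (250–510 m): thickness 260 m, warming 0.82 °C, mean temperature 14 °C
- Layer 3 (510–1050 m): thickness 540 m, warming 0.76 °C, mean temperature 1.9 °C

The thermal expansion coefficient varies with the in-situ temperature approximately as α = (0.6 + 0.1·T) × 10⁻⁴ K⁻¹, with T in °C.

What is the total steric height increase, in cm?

about 13.5 cm

Layer 1: α = (0.6 + 0.1×25)×10⁻⁴ = 3.1×10⁻⁴ K⁻¹
Layer 2: α = (0.6 + 0.1×14)×10⁻⁴ = 2×10⁻⁴ K⁻¹
Layer 3: α = (0.6 + 0.1×1.9)×10⁻⁴ = 0.79×10⁻⁴ K⁻¹
250 × 3.1×10⁻⁴ × 0.77 = 0.059675 m
Layer 2: 260 × 0.82 × 2×10⁻⁴ = 0.04264 m
0.79×10⁻⁴ × 540 × 0.76 = 0.0324216 m
Δh = 0.059675 + 0.04264 + 0.0324216 = 0.1347366 m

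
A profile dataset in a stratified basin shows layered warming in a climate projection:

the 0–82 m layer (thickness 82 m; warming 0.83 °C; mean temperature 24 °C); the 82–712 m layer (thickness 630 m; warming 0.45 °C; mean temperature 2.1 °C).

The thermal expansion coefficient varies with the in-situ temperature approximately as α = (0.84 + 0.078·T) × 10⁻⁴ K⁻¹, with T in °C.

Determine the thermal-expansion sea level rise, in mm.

Layer 1: α = (0.84 + 0.078×24)×10⁻⁴ = 2.712×10⁻⁴ K⁻¹
Layer 2: α = (0.84 + 0.078×2.1)×10⁻⁴ = 1.0038×10⁻⁴ K⁻¹
82 × 2.712×10⁻⁴ × 0.83 = 0.018457872 m
82–712 m: 1.0038×10⁻⁴ × 630 × 0.45 = 0.02845773 m
Δh = 0.018457872 + 0.02845773 = 0.046915602 m

Δh ≈ 46.9 mm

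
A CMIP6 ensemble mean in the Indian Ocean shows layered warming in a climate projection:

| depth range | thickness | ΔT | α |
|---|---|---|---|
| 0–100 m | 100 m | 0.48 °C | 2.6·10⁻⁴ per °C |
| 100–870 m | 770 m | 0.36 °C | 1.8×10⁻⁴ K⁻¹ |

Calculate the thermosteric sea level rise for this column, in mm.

Δh = 62.4 mm

0–100 m: 0.48 × 100 × 2.6×10⁻⁴ = 0.01248 m
100–870 m: 1.8×10⁻⁴ × 770 × 0.36 = 0.049896 m
Δh = 0.01248 + 0.049896 = 0.062376 m ≈ 62.4 mm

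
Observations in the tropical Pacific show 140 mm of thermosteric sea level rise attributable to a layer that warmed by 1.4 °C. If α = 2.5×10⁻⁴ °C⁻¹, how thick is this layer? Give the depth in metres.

400 m

H = Δh/(αΔT) = 0.14 / (2.5×10⁻⁴ × 1.4) = 400.0 m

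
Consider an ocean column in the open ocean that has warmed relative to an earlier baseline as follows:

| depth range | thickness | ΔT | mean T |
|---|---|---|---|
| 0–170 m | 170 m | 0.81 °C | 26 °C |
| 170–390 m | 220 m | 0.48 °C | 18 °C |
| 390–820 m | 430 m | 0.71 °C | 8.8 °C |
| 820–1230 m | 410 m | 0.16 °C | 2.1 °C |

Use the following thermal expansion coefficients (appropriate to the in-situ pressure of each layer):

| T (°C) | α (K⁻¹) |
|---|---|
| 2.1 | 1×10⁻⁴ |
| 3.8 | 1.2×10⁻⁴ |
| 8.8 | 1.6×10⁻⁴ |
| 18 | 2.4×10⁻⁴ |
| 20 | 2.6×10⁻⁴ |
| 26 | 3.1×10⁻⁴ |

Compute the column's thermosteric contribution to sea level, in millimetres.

Δh = 120 mm

Layer 1 at 26 °C → α = 3.1×10⁻⁴ K⁻¹
Layer 2 at 18 °C → α = 2.4×10⁻⁴ K⁻¹
Layer 3 at 8.8 °C → α = 1.6×10⁻⁴ K⁻¹
Layer 4 at 2.1 °C → α = 1×10⁻⁴ K⁻¹
0–170 m: 0.81 × 170 × 3.1×10⁻⁴ = 0.042687 m
170–390 m: 0.48 × 220 × 2.4×10⁻⁴ = 0.025344 m
1.6×10⁻⁴ × 430 × 0.71 = 0.048848 m
Layer 4: 0.16 × 1×10⁻⁴ × 410 = 0.00656 m
Δh = 0.042687 + 0.025344 + 0.048848 + 0.00656 = 0.123439 m ≈ 120 mm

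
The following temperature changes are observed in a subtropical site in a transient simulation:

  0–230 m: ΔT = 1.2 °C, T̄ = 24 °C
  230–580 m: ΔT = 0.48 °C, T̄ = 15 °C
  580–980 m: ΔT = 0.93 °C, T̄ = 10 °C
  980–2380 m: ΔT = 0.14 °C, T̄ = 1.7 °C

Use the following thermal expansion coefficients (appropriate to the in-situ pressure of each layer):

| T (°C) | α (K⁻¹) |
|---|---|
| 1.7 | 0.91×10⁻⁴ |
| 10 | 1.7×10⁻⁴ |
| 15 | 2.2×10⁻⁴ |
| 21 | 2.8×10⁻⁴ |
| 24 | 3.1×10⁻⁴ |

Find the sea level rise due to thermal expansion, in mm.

Δh = 200 mm

Layer 1 at 24 °C → α = 3.1×10⁻⁴ K⁻¹
Layer 2 at 15 °C → α = 2.2×10⁻⁴ K⁻¹
Layer 3 at 10 °C → α = 1.7×10⁻⁴ K⁻¹
Layer 4 at 1.7 °C → α = 0.91×10⁻⁴ K⁻¹
Layer 1: 1.2 × 230 × 3.1×10⁻⁴ = 0.08556 m
350 × 0.48 × 2.2×10⁻⁴ = 0.03696 m
Layer 3: 0.93 × 1.7×10⁻⁴ × 400 = 0.06324 m
0.14 × 0.91×10⁻⁴ × 1400 = 0.017836 m
Δh = 0.08556 + 0.03696 + 0.06324 + 0.017836 = 0.203596 m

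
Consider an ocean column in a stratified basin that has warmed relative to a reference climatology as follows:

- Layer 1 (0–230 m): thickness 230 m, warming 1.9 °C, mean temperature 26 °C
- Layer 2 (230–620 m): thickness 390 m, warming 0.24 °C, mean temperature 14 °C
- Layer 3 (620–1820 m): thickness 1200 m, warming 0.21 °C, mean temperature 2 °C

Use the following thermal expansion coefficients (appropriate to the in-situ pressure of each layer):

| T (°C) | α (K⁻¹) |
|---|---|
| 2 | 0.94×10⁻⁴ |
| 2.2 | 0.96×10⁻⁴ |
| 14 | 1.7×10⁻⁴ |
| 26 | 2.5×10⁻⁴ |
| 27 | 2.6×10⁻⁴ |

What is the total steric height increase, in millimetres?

Layer 1 at 26 °C → α = 2.5×10⁻⁴ K⁻¹
Layer 2 at 14 °C → α = 1.7×10⁻⁴ K⁻¹
Layer 3 at 2 °C → α = 0.94×10⁻⁴ K⁻¹
1.9 × 2.5×10⁻⁴ × 230 = 0.10925 m
Layer 2: 0.24 × 1.7×10⁻⁴ × 390 = 0.015912 m
Layer 3: 0.21 × 1200 × 0.94×10⁻⁴ = 0.023688 m
Δh = 0.10925 + 0.015912 + 0.023688 = 0.14885 m

about 150 mm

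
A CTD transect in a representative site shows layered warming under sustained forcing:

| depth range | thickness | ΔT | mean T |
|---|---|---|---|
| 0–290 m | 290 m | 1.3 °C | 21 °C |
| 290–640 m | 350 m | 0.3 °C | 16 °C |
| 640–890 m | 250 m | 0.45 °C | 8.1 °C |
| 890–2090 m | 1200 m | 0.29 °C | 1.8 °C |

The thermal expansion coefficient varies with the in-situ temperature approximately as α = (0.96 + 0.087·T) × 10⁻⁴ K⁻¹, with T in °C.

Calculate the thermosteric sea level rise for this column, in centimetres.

Layer 1: α = (0.96 + 0.087×21)×10⁻⁴ = 2.787×10⁻⁴ K⁻¹
Layer 2: α = (0.96 + 0.087×16)×10⁻⁴ = 2.352×10⁻⁴ K⁻¹
Layer 3: α = (0.96 + 0.087×8.1)×10⁻⁴ = 1.6647×10⁻⁴ K⁻¹
Layer 4: α = (0.96 + 0.087×1.8)×10⁻⁴ = 1.1166×10⁻⁴ K⁻¹
2.787×10⁻⁴ × 290 × 1.3 = 0.1050699 m
Layer 2: 2.352×10⁻⁴ × 0.3 × 350 = 0.024696 m
640–890 m: 1.6647×10⁻⁴ × 250 × 0.45 = 0.018727875 m
1.1166×10⁻⁴ × 1200 × 0.29 = 0.03885768 m
Δh = 0.1050699 + 0.024696 + 0.018727875 + 0.03885768 = 0.187351455 m

Δh ≈ 18.7 cm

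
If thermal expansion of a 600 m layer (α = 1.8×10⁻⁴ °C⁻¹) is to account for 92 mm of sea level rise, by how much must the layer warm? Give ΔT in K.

ΔT = Δh/(αH) = 0.092 / (1.8×10⁻⁴ × 600) ≈ 0.8519 K

0.852 K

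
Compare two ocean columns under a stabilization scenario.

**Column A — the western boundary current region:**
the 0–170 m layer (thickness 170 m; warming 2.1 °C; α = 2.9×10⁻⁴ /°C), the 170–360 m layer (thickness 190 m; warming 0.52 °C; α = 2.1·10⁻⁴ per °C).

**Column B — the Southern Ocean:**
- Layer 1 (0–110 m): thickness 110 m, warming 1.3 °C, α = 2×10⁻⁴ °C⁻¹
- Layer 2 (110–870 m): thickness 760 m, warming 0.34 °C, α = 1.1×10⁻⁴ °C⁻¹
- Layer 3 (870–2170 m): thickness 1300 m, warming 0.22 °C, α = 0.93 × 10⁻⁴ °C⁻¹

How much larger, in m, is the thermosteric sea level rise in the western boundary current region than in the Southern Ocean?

A 2.1 × 170 × 2.9×10⁻⁴ = 0.10353 m
A 170–360 m: 2.1×10⁻⁴ × 0.52 × 190 = 0.020748 m
A total: 0.124278 m
B 110 × 2×10⁻⁴ × 1.3 = 0.02860 m
B 760 × 1.1×10⁻⁴ × 0.34 = 0.028424 m
B 870–2170 m: 1300 × 0.22 × 0.93×10⁻⁴ = 0.026598 m
B total: 0.083622 m
Difference: 0.124278 − 0.083622 = 0.040656 m

0.041 m larger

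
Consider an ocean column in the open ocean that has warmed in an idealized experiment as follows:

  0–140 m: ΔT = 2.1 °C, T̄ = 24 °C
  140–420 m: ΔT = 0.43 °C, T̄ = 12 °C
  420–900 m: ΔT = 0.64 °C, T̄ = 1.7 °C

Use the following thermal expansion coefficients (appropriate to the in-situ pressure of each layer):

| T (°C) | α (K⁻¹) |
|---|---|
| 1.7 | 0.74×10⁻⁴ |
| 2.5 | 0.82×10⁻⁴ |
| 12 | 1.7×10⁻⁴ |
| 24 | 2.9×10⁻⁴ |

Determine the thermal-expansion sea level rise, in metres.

Layer 1 at 24 °C → α = 2.9×10⁻⁴ K⁻¹
Layer 2 at 12 °C → α = 1.7×10⁻⁴ K⁻¹
Layer 3 at 1.7 °C → α = 0.74×10⁻⁴ K⁻¹
0–140 m: 140 × 2.9×10⁻⁴ × 2.1 = 0.08526 m
140–420 m: 1.7×10⁻⁴ × 0.43 × 280 = 0.020468 m
Layer 3: 0.74×10⁻⁴ × 480 × 0.64 = 0.0227328 m
Δh = 0.08526 + 0.020468 + 0.0227328 = 0.1284608 m ≈ 0.13 m

0.13 m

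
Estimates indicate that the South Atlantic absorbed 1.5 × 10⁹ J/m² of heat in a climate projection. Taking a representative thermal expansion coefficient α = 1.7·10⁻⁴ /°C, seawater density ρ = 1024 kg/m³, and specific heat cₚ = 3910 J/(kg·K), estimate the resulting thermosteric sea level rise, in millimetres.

about 64 mm

Δh = αQ/(ρcₚ) = 1.7×10⁻⁴ × 1.5×10⁹ / (1024 × 3910) ≈ 0.063689 m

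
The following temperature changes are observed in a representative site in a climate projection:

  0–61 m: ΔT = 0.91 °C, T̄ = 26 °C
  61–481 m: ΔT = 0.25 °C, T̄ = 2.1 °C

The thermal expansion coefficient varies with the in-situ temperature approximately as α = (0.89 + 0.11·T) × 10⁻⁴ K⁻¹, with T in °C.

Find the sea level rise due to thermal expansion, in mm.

Layer 1: α = (0.89 + 0.11×26)×10⁻⁴ = 3.75×10⁻⁴ K⁻¹
Layer 2: α = (0.89 + 0.11×2.1)×10⁻⁴ = 1.121×10⁻⁴ K⁻¹
0.91 × 61 × 3.75×10⁻⁴ = 0.02081625 m
61–481 m: 420 × 0.25 × 1.121×10⁻⁴ = 0.0117705 m
Δh = 0.02081625 + 0.0117705 = 0.03258675 m ≈ 33 mm

33 mm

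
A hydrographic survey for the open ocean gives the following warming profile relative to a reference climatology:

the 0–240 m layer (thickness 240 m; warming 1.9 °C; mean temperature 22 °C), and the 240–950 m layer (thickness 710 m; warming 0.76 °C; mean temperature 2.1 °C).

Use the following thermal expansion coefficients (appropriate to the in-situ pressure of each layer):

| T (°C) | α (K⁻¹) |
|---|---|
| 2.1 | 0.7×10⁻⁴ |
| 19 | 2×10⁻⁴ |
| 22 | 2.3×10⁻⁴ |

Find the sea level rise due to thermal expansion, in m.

Layer 1 at 22 °C → α = 2.3×10⁻⁴ K⁻¹
Layer 2 at 2.1 °C → α = 0.7×10⁻⁴ K⁻¹
240 × 1.9 × 2.3×10⁻⁴ = 0.10488 m
Layer 2: 710 × 0.76 × 0.7×10⁻⁴ = 0.037772 m
Δh = 0.10488 + 0.037772 = 0.142652 m

Δh = 0.14 m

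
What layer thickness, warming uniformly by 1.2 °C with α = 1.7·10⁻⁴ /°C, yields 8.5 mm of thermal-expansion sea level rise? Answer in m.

41.7 m

H = Δh/(αΔT) = 0.0085 / (1.7×10⁻⁴ × 1.2) ≈ 41.67 m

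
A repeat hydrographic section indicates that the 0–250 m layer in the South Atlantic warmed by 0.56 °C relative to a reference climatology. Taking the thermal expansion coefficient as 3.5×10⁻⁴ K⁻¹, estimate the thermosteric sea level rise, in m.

Δh = 0.0490 m

Δh = αΔT·H = 3.5×10⁻⁴ × 0.56 × 250 = 0.04900 m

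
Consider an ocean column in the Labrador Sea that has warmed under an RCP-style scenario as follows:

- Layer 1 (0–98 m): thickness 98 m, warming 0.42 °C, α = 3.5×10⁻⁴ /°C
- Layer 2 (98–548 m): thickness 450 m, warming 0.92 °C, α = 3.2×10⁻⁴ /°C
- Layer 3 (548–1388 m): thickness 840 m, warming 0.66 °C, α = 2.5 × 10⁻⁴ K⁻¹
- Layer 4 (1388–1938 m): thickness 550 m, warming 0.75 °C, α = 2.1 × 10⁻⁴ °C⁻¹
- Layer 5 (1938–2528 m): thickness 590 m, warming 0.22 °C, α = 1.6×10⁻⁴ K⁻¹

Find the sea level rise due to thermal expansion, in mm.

Layer 1: 0.42 × 98 × 3.5×10⁻⁴ = 0.014406 m
0.92 × 450 × 3.2×10⁻⁴ = 0.13248 m
548–1388 m: 0.66 × 2.5×10⁻⁴ × 840 = 0.13860 m
1388–1938 m: 2.1×10⁻⁴ × 550 × 0.75 = 0.086625 m
590 × 0.22 × 1.6×10⁻⁴ = 0.020768 m
Δh = 0.014406 + 0.13248 + 0.13860 + 0.086625 + 0.020768 = 0.392879 m

Δh = 393 mm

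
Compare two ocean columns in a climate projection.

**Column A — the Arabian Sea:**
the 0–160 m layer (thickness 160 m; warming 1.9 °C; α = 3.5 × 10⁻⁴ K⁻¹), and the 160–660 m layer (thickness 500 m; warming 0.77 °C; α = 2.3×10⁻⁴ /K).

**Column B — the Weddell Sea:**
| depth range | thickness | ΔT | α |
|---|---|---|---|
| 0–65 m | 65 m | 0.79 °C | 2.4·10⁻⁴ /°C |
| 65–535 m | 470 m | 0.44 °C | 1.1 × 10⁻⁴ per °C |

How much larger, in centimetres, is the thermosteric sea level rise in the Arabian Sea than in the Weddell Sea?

A Layer 1: 3.5×10⁻⁴ × 160 × 1.9 = 0.10640 m
A Layer 2: 0.77 × 500 × 2.3×10⁻⁴ = 0.08855 m
A total: 0.19495 m
B 0.79 × 2.4×10⁻⁴ × 65 = 0.012324 m
B 65–535 m: 470 × 1.1×10⁻⁴ × 0.44 = 0.022748 m
B total: 0.035072 m
Difference: 0.19495 − 0.035072 = 0.159878 m

Δh_A − Δh_B ≈ 16 cm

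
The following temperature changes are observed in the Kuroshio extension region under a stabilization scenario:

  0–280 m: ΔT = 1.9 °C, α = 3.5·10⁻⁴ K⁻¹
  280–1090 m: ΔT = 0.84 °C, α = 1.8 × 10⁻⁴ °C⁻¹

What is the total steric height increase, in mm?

about 309 mm

0–280 m: 280 × 1.9 × 3.5×10⁻⁴ = 0.18620 m
Layer 2: 1.8×10⁻⁴ × 810 × 0.84 = 0.122472 m
Δh = 0.18620 + 0.122472 = 0.308672 m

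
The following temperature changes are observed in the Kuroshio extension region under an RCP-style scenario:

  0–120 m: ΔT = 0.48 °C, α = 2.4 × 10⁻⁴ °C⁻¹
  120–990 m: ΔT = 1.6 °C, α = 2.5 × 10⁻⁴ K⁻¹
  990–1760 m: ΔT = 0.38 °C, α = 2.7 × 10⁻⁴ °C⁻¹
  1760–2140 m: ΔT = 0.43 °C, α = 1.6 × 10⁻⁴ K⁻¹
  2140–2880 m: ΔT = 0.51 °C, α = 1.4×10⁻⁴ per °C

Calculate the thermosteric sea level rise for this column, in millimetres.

520 mm

0–120 m: 2.4×10⁻⁴ × 0.48 × 120 = 0.013824 m
Layer 2: 1.6 × 2.5×10⁻⁴ × 870 = 0.34800 m
Layer 3: 770 × 2.7×10⁻⁴ × 0.38 = 0.079002 m
1760–2140 m: 0.43 × 380 × 1.6×10⁻⁴ = 0.026144 m
2140–2880 m: 1.4×10⁻⁴ × 0.51 × 740 = 0.052836 m
Δh = 0.013824 + 0.34800 + 0.079002 + 0.026144 + 0.052836 = 0.519806 m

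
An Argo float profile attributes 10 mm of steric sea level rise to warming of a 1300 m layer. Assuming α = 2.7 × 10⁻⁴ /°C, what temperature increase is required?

ΔT = Δh/(αH) = 0.01 / (2.7×10⁻⁴ × 1300) ≈ 0.02849 K

0.028 K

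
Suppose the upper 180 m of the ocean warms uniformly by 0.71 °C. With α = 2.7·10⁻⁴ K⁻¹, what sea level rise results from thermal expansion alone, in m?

Δh = 0.035 m

Δh = αΔT·H = 2.7×10⁻⁴ × 0.71 × 180 = 0.034506 m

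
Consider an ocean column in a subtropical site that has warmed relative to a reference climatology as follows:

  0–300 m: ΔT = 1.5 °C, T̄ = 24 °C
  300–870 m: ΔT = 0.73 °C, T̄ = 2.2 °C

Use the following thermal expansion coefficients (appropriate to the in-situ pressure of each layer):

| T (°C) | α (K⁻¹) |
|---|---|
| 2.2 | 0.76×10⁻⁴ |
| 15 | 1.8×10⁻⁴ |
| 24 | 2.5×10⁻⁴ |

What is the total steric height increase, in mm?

about 144 mm

Layer 1 at 24 °C → α = 2.5×10⁻⁴ K⁻¹
Layer 2 at 2.2 °C → α = 0.76×10⁻⁴ K⁻¹
0–300 m: 1.5 × 300 × 2.5×10⁻⁴ = 0.11250 m
Layer 2: 0.73 × 570 × 0.76×10⁻⁴ = 0.0316236 m
Δh = 0.11250 + 0.0316236 = 0.1441236 m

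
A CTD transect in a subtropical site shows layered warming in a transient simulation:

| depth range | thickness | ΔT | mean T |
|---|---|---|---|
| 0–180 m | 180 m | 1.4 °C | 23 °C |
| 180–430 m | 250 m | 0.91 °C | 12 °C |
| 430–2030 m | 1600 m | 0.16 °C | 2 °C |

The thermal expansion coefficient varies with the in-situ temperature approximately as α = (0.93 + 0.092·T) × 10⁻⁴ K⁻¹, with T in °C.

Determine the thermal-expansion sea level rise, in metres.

Layer 1: α = (0.93 + 0.092×23)×10⁻⁴ = 3.046×10⁻⁴ K⁻¹
Layer 2: α = (0.93 + 0.092×12)×10⁻⁴ = 2.034×10⁻⁴ K⁻¹
Layer 3: α = (0.93 + 0.092×2)×10⁻⁴ = 1.114×10⁻⁴ K⁻¹
3.046×10⁻⁴ × 1.4 × 180 = 0.0767592 m
2.034×10⁻⁴ × 250 × 0.91 = 0.0462735 m
1600 × 1.114×10⁻⁴ × 0.16 = 0.0285184 m
Δh = 0.0767592 + 0.0462735 + 0.0285184 = 0.1515511 m ≈ 0.152 m

about 0.152 m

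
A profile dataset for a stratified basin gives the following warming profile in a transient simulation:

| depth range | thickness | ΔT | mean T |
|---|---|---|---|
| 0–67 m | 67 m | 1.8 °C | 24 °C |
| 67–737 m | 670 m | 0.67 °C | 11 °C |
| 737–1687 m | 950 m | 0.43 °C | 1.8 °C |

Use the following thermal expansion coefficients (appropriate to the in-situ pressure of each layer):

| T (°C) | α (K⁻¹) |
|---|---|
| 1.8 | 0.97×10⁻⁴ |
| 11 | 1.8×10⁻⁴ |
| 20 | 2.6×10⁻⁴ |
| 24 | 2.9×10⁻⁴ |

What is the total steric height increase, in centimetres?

Layer 1 at 24 °C → α = 2.9×10⁻⁴ K⁻¹
Layer 2 at 11 °C → α = 1.8×10⁻⁴ K⁻¹
Layer 3 at 1.8 °C → α = 0.97×10⁻⁴ K⁻¹
Layer 1: 2.9×10⁻⁴ × 67 × 1.8 = 0.034974 m
670 × 0.67 × 1.8×10⁻⁴ = 0.080802 m
0.97×10⁻⁴ × 0.43 × 950 = 0.0396245 m
Δh = 0.034974 + 0.080802 + 0.0396245 = 0.1554005 m

15.5 cm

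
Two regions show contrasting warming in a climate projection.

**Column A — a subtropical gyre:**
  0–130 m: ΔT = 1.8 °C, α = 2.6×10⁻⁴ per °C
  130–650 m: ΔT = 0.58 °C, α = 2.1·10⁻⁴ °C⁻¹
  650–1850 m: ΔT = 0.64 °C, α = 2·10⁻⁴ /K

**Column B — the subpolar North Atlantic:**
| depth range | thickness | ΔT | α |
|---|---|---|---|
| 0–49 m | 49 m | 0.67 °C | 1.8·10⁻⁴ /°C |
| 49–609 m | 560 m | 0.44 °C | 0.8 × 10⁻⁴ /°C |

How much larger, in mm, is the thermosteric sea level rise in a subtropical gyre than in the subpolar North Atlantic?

A 1.8 × 130 × 2.6×10⁻⁴ = 0.06084 m
A 130–650 m: 520 × 0.58 × 2.1×10⁻⁴ = 0.063336 m
A 2×10⁻⁴ × 1200 × 0.64 = 0.15360 m
A total: 0.277776 m
B 0–49 m: 49 × 1.8×10⁻⁴ × 0.67 = 0.0059094 m
B 49–609 m: 0.44 × 0.8×10⁻⁴ × 560 = 0.019712 m
B total: 0.0256214 m
Difference: 0.277776 − 0.0256214 = 0.2521546 m

250 mm larger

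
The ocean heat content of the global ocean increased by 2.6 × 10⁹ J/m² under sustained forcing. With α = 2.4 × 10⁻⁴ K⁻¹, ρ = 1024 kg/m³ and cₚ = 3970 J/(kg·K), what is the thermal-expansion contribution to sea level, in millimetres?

about 150 mm

Δh = αQ/(ρcₚ) = 2.4×10⁻⁴ × 2.6×10⁹ / (1024 × 3970) ≈ 0.15349 m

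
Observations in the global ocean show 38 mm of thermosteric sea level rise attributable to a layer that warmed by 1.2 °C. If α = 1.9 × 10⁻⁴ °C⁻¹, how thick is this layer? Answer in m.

H = Δh/(αΔT) = 0.038 / (1.9×10⁻⁴ × 1.2) ≈ 166.7 m

H ≈ 170 m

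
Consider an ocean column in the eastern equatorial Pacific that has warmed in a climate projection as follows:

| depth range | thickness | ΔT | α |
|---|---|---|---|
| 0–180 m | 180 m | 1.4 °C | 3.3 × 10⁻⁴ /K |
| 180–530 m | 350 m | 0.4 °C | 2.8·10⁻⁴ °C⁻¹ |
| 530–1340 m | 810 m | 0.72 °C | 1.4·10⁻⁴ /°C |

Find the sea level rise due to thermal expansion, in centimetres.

180 × 3.3×10⁻⁴ × 1.4 = 0.08316 m
Layer 2: 2.8×10⁻⁴ × 0.4 × 350 = 0.03920 m
0.72 × 810 × 1.4×10⁻⁴ = 0.081648 m
Δh = 0.08316 + 0.03920 + 0.081648 = 0.204008 m

Δh = 20.4 cm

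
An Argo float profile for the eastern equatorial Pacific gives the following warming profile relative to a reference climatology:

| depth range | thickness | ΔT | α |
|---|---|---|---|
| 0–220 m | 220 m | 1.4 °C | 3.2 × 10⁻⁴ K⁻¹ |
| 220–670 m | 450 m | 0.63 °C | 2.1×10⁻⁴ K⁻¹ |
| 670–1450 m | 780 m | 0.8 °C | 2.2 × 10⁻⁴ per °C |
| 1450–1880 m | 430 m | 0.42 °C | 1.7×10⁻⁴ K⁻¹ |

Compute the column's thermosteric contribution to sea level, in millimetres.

0–220 m: 3.2×10⁻⁴ × 1.4 × 220 = 0.09856 m
220–670 m: 450 × 0.63 × 2.1×10⁻⁴ = 0.059535 m
2.2×10⁻⁴ × 0.8 × 780 = 0.13728 m
Layer 4: 0.42 × 430 × 1.7×10⁻⁴ = 0.030702 m
Δh = 0.09856 + 0.059535 + 0.13728 + 0.030702 = 0.326077 m ≈ 326 mm

Δh ≈ 326 mm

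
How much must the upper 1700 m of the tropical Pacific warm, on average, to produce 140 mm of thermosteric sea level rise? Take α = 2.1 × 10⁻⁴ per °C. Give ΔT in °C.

ΔT = Δh/(αH) = 0.14 / (2.1×10⁻⁴ × 1700) ≈ 0.3922 °C

about 0.392 °C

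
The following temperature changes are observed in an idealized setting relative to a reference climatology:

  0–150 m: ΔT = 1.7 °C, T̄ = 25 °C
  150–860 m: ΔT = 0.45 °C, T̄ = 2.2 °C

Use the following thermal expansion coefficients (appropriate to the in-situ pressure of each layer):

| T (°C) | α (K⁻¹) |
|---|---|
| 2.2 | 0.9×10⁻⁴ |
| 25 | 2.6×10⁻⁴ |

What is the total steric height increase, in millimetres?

Δh ≈ 95 mm

Layer 1 at 25 °C → α = 2.6×10⁻⁴ K⁻¹
Layer 2 at 2.2 °C → α = 0.9×10⁻⁴ K⁻¹
150 × 2.6×10⁻⁴ × 1.7 = 0.06630 m
Layer 2: 0.9×10⁻⁴ × 710 × 0.45 = 0.028755 m
Δh = 0.06630 + 0.028755 = 0.095055 m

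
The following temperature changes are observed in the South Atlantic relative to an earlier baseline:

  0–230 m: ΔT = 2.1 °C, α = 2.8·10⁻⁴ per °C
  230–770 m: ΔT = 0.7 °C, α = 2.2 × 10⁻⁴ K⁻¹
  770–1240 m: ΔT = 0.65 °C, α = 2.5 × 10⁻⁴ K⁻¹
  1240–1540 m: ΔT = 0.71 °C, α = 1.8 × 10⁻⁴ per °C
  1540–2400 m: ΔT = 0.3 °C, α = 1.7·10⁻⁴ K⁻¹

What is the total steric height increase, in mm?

0–230 m: 2.8×10⁻⁴ × 230 × 2.1 = 0.13524 m
Layer 2: 0.7 × 2.2×10⁻⁴ × 540 = 0.08316 m
Layer 3: 470 × 0.65 × 2.5×10⁻⁴ = 0.076375 m
Layer 4: 0.71 × 1.8×10⁻⁴ × 300 = 0.03834 m
1540–2400 m: 0.3 × 860 × 1.7×10⁻⁴ = 0.04386 m
Δh = 0.13524 + 0.08316 + 0.076375 + 0.03834 + 0.04386 = 0.376975 m

Δh ≈ 380 mm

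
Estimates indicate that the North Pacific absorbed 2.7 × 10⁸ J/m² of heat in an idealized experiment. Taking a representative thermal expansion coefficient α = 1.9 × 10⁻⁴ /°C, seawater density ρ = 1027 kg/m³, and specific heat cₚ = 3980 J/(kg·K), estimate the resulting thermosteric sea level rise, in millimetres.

Δh = αQ/(ρcₚ) = 1.9×10⁻⁴ × 2.7×10⁸ / (1027 × 3980) ≈ 0.012551 m

12.6 mm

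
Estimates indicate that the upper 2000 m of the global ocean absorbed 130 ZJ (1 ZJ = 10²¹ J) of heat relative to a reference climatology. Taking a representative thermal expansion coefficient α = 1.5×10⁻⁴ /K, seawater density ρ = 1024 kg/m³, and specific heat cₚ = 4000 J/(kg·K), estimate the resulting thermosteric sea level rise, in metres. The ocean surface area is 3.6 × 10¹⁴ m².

Per unit area: Q = 130×10²¹ / (3.6×10¹⁴) ≈ 3.611×10⁸ J/m²
Δh = αQ/(ρcₚ) = 1.5×10⁻⁴ × 3.611×10⁸ / (1024 × 4000) ≈ 0.013224 m

about 0.0132 m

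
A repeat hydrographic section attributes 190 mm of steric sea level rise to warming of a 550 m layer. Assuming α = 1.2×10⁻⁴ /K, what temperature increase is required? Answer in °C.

ΔT = Δh/(αH) = 0.19 / (1.2×10⁻⁴ × 550) ≈ 2.879 °C

2.88 °C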